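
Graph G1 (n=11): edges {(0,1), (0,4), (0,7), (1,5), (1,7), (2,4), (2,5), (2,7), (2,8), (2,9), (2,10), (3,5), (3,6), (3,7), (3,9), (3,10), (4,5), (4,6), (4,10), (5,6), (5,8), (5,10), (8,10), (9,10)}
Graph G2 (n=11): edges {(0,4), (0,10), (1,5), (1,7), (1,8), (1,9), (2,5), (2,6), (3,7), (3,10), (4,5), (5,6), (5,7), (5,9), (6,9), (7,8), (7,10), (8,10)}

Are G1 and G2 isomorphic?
No, not isomorphic

The graphs are NOT isomorphic.

Counting triangles (3-cliques): G1 has 13, G2 has 7.
Triangle count is an isomorphism invariant, so differing triangle counts rule out isomorphism.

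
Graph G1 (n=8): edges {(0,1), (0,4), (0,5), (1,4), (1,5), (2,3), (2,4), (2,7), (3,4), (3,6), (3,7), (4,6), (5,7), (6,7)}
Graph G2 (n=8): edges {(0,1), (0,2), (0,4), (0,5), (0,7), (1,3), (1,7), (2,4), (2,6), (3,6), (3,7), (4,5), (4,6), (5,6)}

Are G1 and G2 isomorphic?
Yes, isomorphic

The graphs are isomorphic.
One valid mapping φ: V(G1) → V(G2): 0→1, 1→7, 2→5, 3→4, 4→0, 5→3, 6→2, 7→6

Verify φ preserves adjacency — for each edge of G1, its image is an edge of G2:
  (0,1) → (φ(0),φ(1)) = (1,7) ∈ E(G2) ✓
  (0,4) → (φ(0),φ(4)) = (0,1) ∈ E(G2) ✓
  (0,5) → (φ(0),φ(5)) = (1,3) ∈ E(G2) ✓
  (1,4) → (φ(1),φ(4)) = (0,7) ∈ E(G2) ✓
  (1,5) → (φ(1),φ(5)) = (3,7) ∈ E(G2) ✓
  (2,3) → (φ(2),φ(3)) = (4,5) ∈ E(G2) ✓
  (2,4) → (φ(2),φ(4)) = (0,5) ∈ E(G2) ✓
  (2,7) → (φ(2),φ(7)) = (5,6) ∈ E(G2) ✓
  (3,4) → (φ(3),φ(4)) = (0,4) ∈ E(G2) ✓
  (3,6) → (φ(3),φ(6)) = (2,4) ∈ E(G2) ✓
  (3,7) → (φ(3),φ(7)) = (4,6) ∈ E(G2) ✓
  (4,6) → (φ(4),φ(6)) = (0,2) ∈ E(G2) ✓
  (5,7) → (φ(5),φ(7)) = (3,6) ∈ E(G2) ✓
  (6,7) → (φ(6),φ(7)) = (2,6) ∈ E(G2) ✓
All 14 edges of G1 map to edges of G2, and |E(G1)| = |E(G2)| = 14, so φ is a bijection on edges as well as vertices. Hence G1 ≅ G2.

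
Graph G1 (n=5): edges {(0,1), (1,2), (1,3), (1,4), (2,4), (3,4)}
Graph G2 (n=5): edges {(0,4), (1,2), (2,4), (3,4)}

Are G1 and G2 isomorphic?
No, not isomorphic

The graphs are NOT isomorphic.

Degrees in G1: deg(0)=1, deg(1)=4, deg(2)=2, deg(3)=2, deg(4)=3.
Sorted degree sequence of G1: [4, 3, 2, 2, 1].
Degrees in G2: deg(0)=1, deg(1)=1, deg(2)=2, deg(3)=1, deg(4)=3.
Sorted degree sequence of G2: [3, 2, 1, 1, 1].
The (sorted) degree sequence is an isomorphism invariant, so since G1 and G2 have different degree sequences they cannot be isomorphic.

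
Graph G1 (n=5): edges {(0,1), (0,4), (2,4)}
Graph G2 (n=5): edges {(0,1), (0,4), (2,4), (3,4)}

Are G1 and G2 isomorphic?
No, not isomorphic

The graphs are NOT isomorphic.

Counting edges: G1 has 3 edge(s); G2 has 4 edge(s).
Edge count is an isomorphism invariant (a bijection on vertices induces a bijection on edges), so differing edge counts rule out isomorphism.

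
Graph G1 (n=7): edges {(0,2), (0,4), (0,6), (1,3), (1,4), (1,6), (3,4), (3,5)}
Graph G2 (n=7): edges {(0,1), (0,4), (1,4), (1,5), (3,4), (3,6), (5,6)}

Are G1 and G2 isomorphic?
No, not isomorphic

The graphs are NOT isomorphic.

Connected components of G1: 1 component(s) with vertex sets [[0, 1, 2, 3, 4, 5, 6]], sizes [7].
Connected components of G2: 2 component(s) with vertex sets [[2], [0, 1, 3, 4, 5, 6]], sizes [1, 6].
The number of connected components (and the multiset of component sizes) is an isomorphism invariant — an isomorphism maps each component of G1 bijectively onto a component of G2. Since G1 has 1 component(s) and G2 has 2, they cannot be isomorphic.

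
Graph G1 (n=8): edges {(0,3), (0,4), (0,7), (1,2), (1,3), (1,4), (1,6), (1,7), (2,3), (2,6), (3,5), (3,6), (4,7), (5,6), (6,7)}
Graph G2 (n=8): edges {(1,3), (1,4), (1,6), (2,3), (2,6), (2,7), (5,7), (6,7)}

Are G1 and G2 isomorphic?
No, not isomorphic

The graphs are NOT isomorphic.

Degrees in G1: deg(0)=3, deg(1)=5, deg(2)=3, deg(3)=5, deg(4)=3, deg(5)=2, deg(6)=5, deg(7)=4.
Sorted degree sequence of G1: [5, 5, 5, 4, 3, 3, 3, 2].
Degrees in G2: deg(0)=0, deg(1)=3, deg(2)=3, deg(3)=2, deg(4)=1, deg(5)=1, deg(6)=3, deg(7)=3.
Sorted degree sequence of G2: [3, 3, 3, 3, 2, 1, 1, 0].
The (sorted) degree sequence is an isomorphism invariant, so since G1 and G2 have different degree sequences they cannot be isomorphic.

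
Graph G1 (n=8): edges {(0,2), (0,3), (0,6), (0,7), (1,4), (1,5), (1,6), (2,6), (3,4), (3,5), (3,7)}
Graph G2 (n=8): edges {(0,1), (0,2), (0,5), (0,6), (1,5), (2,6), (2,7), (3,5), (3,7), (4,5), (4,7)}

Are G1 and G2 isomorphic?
Yes, isomorphic

The graphs are isomorphic.
One valid mapping φ: V(G1) → V(G2): 0→0, 1→7, 2→6, 3→5, 4→3, 5→4, 6→2, 7→1

Verify φ preserves adjacency — for each edge of G1, its image is an edge of G2:
  (0,2) → (φ(0),φ(2)) = (0,6) ∈ E(G2) ✓
  (0,3) → (φ(0),φ(3)) = (0,5) ∈ E(G2) ✓
  (0,6) → (φ(0),φ(6)) = (0,2) ∈ E(G2) ✓
  (0,7) → (φ(0),φ(7)) = (0,1) ∈ E(G2) ✓
  (1,4) → (φ(1),φ(4)) = (3,7) ∈ E(G2) ✓
  (1,5) → (φ(1),φ(5)) = (4,7) ∈ E(G2) ✓
  (1,6) → (φ(1),φ(6)) = (2,7) ∈ E(G2) ✓
  (2,6) → (φ(2),φ(6)) = (2,6) ∈ E(G2) ✓
  (3,4) → (φ(3),φ(4)) = (3,5) ∈ E(G2) ✓
  (3,5) → (φ(3),φ(5)) = (4,5) ∈ E(G2) ✓
  (3,7) → (φ(3),φ(7)) = (1,5) ∈ E(G2) ✓
All 11 edges of G1 map to edges of G2, and |E(G1)| = |E(G2)| = 11, so φ is a bijection on edges as well as vertices. Hence G1 ≅ G2.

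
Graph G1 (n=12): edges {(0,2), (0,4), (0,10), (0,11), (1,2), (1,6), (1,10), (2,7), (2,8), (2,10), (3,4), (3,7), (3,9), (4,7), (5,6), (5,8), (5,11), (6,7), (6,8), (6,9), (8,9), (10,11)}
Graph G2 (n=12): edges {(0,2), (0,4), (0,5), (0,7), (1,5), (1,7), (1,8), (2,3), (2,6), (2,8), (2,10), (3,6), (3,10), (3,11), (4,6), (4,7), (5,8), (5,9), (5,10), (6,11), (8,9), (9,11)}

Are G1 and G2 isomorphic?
Yes, isomorphic

The graphs are isomorphic.
One valid mapping φ: V(G1) → V(G2): 0→6, 1→10, 2→2, 3→7, 4→4, 5→9, 6→5, 7→0, 8→8, 9→1, 10→3, 11→11

Verify φ preserves adjacency — for each edge of G1, its image is an edge of G2:
  (0,2) → (φ(0),φ(2)) = (2,6) ∈ E(G2) ✓
  (0,4) → (φ(0),φ(4)) = (4,6) ∈ E(G2) ✓
  (0,10) → (φ(0),φ(10)) = (3,6) ∈ E(G2) ✓
  (0,11) → (φ(0),φ(11)) = (6,11) ∈ E(G2) ✓
  (1,2) → (φ(1),φ(2)) = (2,10) ∈ E(G2) ✓
  (1,6) → (φ(1),φ(6)) = (5,10) ∈ E(G2) ✓
  (1,10) → (φ(1),φ(10)) = (3,10) ∈ E(G2) ✓
  (2,7) → (φ(2),φ(7)) = (0,2) ∈ E(G2) ✓
  (2,8) → (φ(2),φ(8)) = (2,8) ∈ E(G2) ✓
  (2,10) → (φ(2),φ(10)) = (2,3) ∈ E(G2) ✓
  (3,4) → (φ(3),φ(4)) = (4,7) ∈ E(G2) ✓
  (3,7) → (φ(3),φ(7)) = (0,7) ∈ E(G2) ✓
  (3,9) → (φ(3),φ(9)) = (1,7) ∈ E(G2) ✓
  (4,7) → (φ(4),φ(7)) = (0,4) ∈ E(G2) ✓
  (5,6) → (φ(5),φ(6)) = (5,9) ∈ E(G2) ✓
  (5,8) → (φ(5),φ(8)) = (8,9) ∈ E(G2) ✓
  (5,11) → (φ(5),φ(11)) = (9,11) ∈ E(G2) ✓
  (6,7) → (φ(6),φ(7)) = (0,5) ∈ E(G2) ✓
  (6,8) → (φ(6),φ(8)) = (5,8) ∈ E(G2) ✓
  (6,9) → (φ(6),φ(9)) = (1,5) ∈ E(G2) ✓
  (8,9) → (φ(8),φ(9)) = (1,8) ∈ E(G2) ✓
  (10,11) → (φ(10),φ(11)) = (3,11) ∈ E(G2) ✓
All 22 edges of G1 map to edges of G2, and |E(G1)| = |E(G2)| = 22, so φ is a bijection on edges as well as vertices. Hence G1 ≅ G2.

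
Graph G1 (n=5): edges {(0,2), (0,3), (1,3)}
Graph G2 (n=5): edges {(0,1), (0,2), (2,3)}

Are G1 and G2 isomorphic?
Yes, isomorphic

The graphs are isomorphic.
One valid mapping φ: V(G1) → V(G2): 0→0, 1→3, 2→1, 3→2, 4→4

Verify φ preserves adjacency — for each edge of G1, its image is an edge of G2:
  (0,2) → (φ(0),φ(2)) = (0,1) ∈ E(G2) ✓
  (0,3) → (φ(0),φ(3)) = (0,2) ∈ E(G2) ✓
  (1,3) → (φ(1),φ(3)) = (2,3) ∈ E(G2) ✓
All 3 edges of G1 map to edges of G2, and |E(G1)| = |E(G2)| = 3, so φ is a bijection on edges as well as vertices. Hence G1 ≅ G2.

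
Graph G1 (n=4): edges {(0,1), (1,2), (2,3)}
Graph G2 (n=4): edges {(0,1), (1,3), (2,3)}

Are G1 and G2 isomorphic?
Yes, isomorphic

The graphs are isomorphic.
One valid mapping φ: V(G1) → V(G2): 0→0, 1→1, 2→3, 3→2

Verify φ preserves adjacency — for each edge of G1, its image is an edge of G2:
  (0,1) → (φ(0),φ(1)) = (0,1) ∈ E(G2) ✓
  (1,2) → (φ(1),φ(2)) = (1,3) ∈ E(G2) ✓
  (2,3) → (φ(2),φ(3)) = (2,3) ∈ E(G2) ✓
All 3 edges of G1 map to edges of G2, and |E(G1)| = |E(G2)| = 3, so φ is a bijection on edges as well as vertices. Hence G1 ≅ G2.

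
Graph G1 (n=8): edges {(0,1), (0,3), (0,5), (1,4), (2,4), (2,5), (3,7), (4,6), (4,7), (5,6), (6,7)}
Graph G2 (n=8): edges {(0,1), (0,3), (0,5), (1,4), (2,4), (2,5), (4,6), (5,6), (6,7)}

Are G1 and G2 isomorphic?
No, not isomorphic

The graphs are NOT isomorphic.

Counting edges: G1 has 11 edge(s); G2 has 9 edge(s).
Edge count is an isomorphism invariant (a bijection on vertices induces a bijection on edges), so differing edge counts rule out isomorphism.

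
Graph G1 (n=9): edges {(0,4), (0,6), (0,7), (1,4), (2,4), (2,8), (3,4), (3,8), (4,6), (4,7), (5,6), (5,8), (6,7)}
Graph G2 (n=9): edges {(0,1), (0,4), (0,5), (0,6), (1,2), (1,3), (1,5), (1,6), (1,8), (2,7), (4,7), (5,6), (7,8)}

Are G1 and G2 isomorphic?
Yes, isomorphic

The graphs are isomorphic.
One valid mapping φ: V(G1) → V(G2): 0→5, 1→3, 2→8, 3→2, 4→1, 5→4, 6→0, 7→6, 8→7

Verify φ preserves adjacency — for each edge of G1, its image is an edge of G2:
  (0,4) → (φ(0),φ(4)) = (1,5) ∈ E(G2) ✓
  (0,6) → (φ(0),φ(6)) = (0,5) ∈ E(G2) ✓
  (0,7) → (φ(0),φ(7)) = (5,6) ∈ E(G2) ✓
  (1,4) → (φ(1),φ(4)) = (1,3) ∈ E(G2) ✓
  (2,4) → (φ(2),φ(4)) = (1,8) ∈ E(G2) ✓
  (2,8) → (φ(2),φ(8)) = (7,8) ∈ E(G2) ✓
  (3,4) → (φ(3),φ(4)) = (1,2) ∈ E(G2) ✓
  (3,8) → (φ(3),φ(8)) = (2,7) ∈ E(G2) ✓
  (4,6) → (φ(4),φ(6)) = (0,1) ∈ E(G2) ✓
  (4,7) → (φ(4),φ(7)) = (1,6) ∈ E(G2) ✓
  (5,6) → (φ(5),φ(6)) = (0,4) ∈ E(G2) ✓
  (5,8) → (φ(5),φ(8)) = (4,7) ∈ E(G2) ✓
  (6,7) → (φ(6),φ(7)) = (0,6) ∈ E(G2) ✓
All 13 edges of G1 map to edges of G2, and |E(G1)| = |E(G2)| = 13, so φ is a bijection on edges as well as vertices. Hence G1 ≅ G2.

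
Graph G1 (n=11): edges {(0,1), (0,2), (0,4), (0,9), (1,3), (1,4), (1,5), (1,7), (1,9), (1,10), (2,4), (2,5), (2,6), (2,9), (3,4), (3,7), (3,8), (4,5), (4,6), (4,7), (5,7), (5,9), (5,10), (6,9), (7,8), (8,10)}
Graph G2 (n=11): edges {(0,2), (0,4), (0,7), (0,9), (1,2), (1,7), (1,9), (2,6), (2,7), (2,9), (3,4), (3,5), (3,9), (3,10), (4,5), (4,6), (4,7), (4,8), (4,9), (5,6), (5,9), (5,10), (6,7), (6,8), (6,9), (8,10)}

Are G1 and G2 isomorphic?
Yes, isomorphic

The graphs are isomorphic.
One valid mapping φ: V(G1) → V(G2): 0→0, 1→4, 2→2, 3→3, 4→9, 5→6, 6→1, 7→5, 8→10, 9→7, 10→8

Verify φ preserves adjacency — for each edge of G1, its image is an edge of G2:
  (0,1) → (φ(0),φ(1)) = (0,4) ∈ E(G2) ✓
  (0,2) → (φ(0),φ(2)) = (0,2) ∈ E(G2) ✓
  (0,4) → (φ(0),φ(4)) = (0,9) ∈ E(G2) ✓
  (0,9) → (φ(0),φ(9)) = (0,7) ∈ E(G2) ✓
  (1,3) → (φ(1),φ(3)) = (3,4) ∈ E(G2) ✓
  (1,4) → (φ(1),φ(4)) = (4,9) ∈ E(G2) ✓
  (1,5) → (φ(1),φ(5)) = (4,6) ∈ E(G2) ✓
  (1,7) → (φ(1),φ(7)) = (4,5) ∈ E(G2) ✓
  (1,9) → (φ(1),φ(9)) = (4,7) ∈ E(G2) ✓
  (1,10) → (φ(1),φ(10)) = (4,8) ∈ E(G2) ✓
  (2,4) → (φ(2),φ(4)) = (2,9) ∈ E(G2) ✓
  (2,5) → (φ(2),φ(5)) = (2,6) ∈ E(G2) ✓
  (2,6) → (φ(2),φ(6)) = (1,2) ∈ E(G2) ✓
  (2,9) → (φ(2),φ(9)) = (2,7) ∈ E(G2) ✓
  (3,4) → (φ(3),φ(4)) = (3,9) ∈ E(G2) ✓
  (3,7) → (φ(3),φ(7)) = (3,5) ∈ E(G2) ✓
  (3,8) → (φ(3),φ(8)) = (3,10) ∈ E(G2) ✓
  (4,5) → (φ(4),φ(5)) = (6,9) ∈ E(G2) ✓
  (4,6) → (φ(4),φ(6)) = (1,9) ∈ E(G2) ✓
  (4,7) → (φ(4),φ(7)) = (5,9) ∈ E(G2) ✓
  (5,7) → (φ(5),φ(7)) = (5,6) ∈ E(G2) ✓
  (5,9) → (φ(5),φ(9)) = (6,7) ∈ E(G2) ✓
  (5,10) → (φ(5),φ(10)) = (6,8) ∈ E(G2) ✓
  (6,9) → (φ(6),φ(9)) = (1,7) ∈ E(G2) ✓
  (7,8) → (φ(7),φ(8)) = (5,10) ∈ E(G2) ✓
  (8,10) → (φ(8),φ(10)) = (8,10) ∈ E(G2) ✓
All 26 edges of G1 map to edges of G2, and |E(G1)| = |E(G2)| = 26, so φ is a bijection on edges as well as vertices. Hence G1 ≅ G2.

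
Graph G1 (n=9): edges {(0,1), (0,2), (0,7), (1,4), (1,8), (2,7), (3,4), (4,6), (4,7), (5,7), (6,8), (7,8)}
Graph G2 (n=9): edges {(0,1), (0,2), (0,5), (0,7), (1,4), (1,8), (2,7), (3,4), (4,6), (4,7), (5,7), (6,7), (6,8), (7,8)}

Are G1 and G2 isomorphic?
No, not isomorphic

The graphs are NOT isomorphic.

Counting edges: G1 has 12 edge(s); G2 has 14 edge(s).
Edge count is an isomorphism invariant (a bijection on vertices induces a bijection on edges), so differing edge counts rule out isomorphism.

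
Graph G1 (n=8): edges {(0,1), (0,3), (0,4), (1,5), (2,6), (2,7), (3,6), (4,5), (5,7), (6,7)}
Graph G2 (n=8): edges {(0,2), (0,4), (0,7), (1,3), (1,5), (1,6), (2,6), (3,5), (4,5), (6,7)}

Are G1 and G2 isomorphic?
Yes, isomorphic

The graphs are isomorphic.
One valid mapping φ: V(G1) → V(G2): 0→0, 1→7, 2→3, 3→4, 4→2, 5→6, 6→5, 7→1

Verify φ preserves adjacency — for each edge of G1, its image is an edge of G2:
  (0,1) → (φ(0),φ(1)) = (0,7) ∈ E(G2) ✓
  (0,3) → (φ(0),φ(3)) = (0,4) ∈ E(G2) ✓
  (0,4) → (φ(0),φ(4)) = (0,2) ∈ E(G2) ✓
  (1,5) → (φ(1),φ(5)) = (6,7) ∈ E(G2) ✓
  (2,6) → (φ(2),φ(6)) = (3,5) ∈ E(G2) ✓
  (2,7) → (φ(2),φ(7)) = (1,3) ∈ E(G2) ✓
  (3,6) → (φ(3),φ(6)) = (4,5) ∈ E(G2) ✓
  (4,5) → (φ(4),φ(5)) = (2,6) ∈ E(G2) ✓
  (5,7) → (φ(5),φ(7)) = (1,6) ∈ E(G2) ✓
  (6,7) → (φ(6),φ(7)) = (1,5) ∈ E(G2) ✓
All 10 edges of G1 map to edges of G2, and |E(G1)| = |E(G2)| = 10, so φ is a bijection on edges as well as vertices. Hence G1 ≅ G2.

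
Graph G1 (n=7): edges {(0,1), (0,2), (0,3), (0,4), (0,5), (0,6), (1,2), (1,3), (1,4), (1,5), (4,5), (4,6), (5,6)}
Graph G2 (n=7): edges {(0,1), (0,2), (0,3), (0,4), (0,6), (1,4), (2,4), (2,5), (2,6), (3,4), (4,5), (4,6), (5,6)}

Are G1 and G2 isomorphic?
Yes, isomorphic

The graphs are isomorphic.
One valid mapping φ: V(G1) → V(G2): 0→4, 1→0, 2→1, 3→3, 4→2, 5→6, 6→5

Verify φ preserves adjacency — for each edge of G1, its image is an edge of G2:
  (0,1) → (φ(0),φ(1)) = (0,4) ∈ E(G2) ✓
  (0,2) → (φ(0),φ(2)) = (1,4) ∈ E(G2) ✓
  (0,3) → (φ(0),φ(3)) = (3,4) ∈ E(G2) ✓
  (0,4) → (φ(0),φ(4)) = (2,4) ∈ E(G2) ✓
  (0,5) → (φ(0),φ(5)) = (4,6) ∈ E(G2) ✓
  (0,6) → (φ(0),φ(6)) = (4,5) ∈ E(G2) ✓
  (1,2) → (φ(1),φ(2)) = (0,1) ∈ E(G2) ✓
  (1,3) → (φ(1),φ(3)) = (0,3) ∈ E(G2) ✓
  (1,4) → (φ(1),φ(4)) = (0,2) ∈ E(G2) ✓
  (1,5) → (φ(1),φ(5)) = (0,6) ∈ E(G2) ✓
  (4,5) → (φ(4),φ(5)) = (2,6) ∈ E(G2) ✓
  (4,6) → (φ(4),φ(6)) = (2,5) ∈ E(G2) ✓
  (5,6) → (φ(5),φ(6)) = (5,6) ∈ E(G2) ✓
All 13 edges of G1 map to edges of G2, and |E(G1)| = |E(G2)| = 13, so φ is a bijection on edges as well as vertices. Hence G1 ≅ G2.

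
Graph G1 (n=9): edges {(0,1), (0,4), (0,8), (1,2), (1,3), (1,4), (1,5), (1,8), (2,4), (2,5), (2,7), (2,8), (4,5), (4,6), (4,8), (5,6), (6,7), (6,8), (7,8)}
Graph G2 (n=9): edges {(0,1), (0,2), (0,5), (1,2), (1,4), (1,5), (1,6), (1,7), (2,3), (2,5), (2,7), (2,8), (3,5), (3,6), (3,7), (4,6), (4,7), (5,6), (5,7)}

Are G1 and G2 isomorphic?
Yes, isomorphic

The graphs are isomorphic.
One valid mapping φ: V(G1) → V(G2): 0→0, 1→2, 2→7, 3→8, 4→5, 5→3, 6→6, 7→4, 8→1

Verify φ preserves adjacency — for each edge of G1, its image is an edge of G2:
  (0,1) → (φ(0),φ(1)) = (0,2) ∈ E(G2) ✓
  (0,4) → (φ(0),φ(4)) = (0,5) ∈ E(G2) ✓
  (0,8) → (φ(0),φ(8)) = (0,1) ∈ E(G2) ✓
  (1,2) → (φ(1),φ(2)) = (2,7) ∈ E(G2) ✓
  (1,3) → (φ(1),φ(3)) = (2,8) ∈ E(G2) ✓
  (1,4) → (φ(1),φ(4)) = (2,5) ∈ E(G2) ✓
  (1,5) → (φ(1),φ(5)) = (2,3) ∈ E(G2) ✓
  (1,8) → (φ(1),φ(8)) = (1,2) ∈ E(G2) ✓
  (2,4) → (φ(2),φ(4)) = (5,7) ∈ E(G2) ✓
  (2,5) → (φ(2),φ(5)) = (3,7) ∈ E(G2) ✓
  (2,7) → (φ(2),φ(7)) = (4,7) ∈ E(G2) ✓
  (2,8) → (φ(2),φ(8)) = (1,7) ∈ E(G2) ✓
  (4,5) → (φ(4),φ(5)) = (3,5) ∈ E(G2) ✓
  (4,6) → (φ(4),φ(6)) = (5,6) ∈ E(G2) ✓
  (4,8) → (φ(4),φ(8)) = (1,5) ∈ E(G2) ✓
  (5,6) → (φ(5),φ(6)) = (3,6) ∈ E(G2) ✓
  (6,7) → (φ(6),φ(7)) = (4,6) ∈ E(G2) ✓
  (6,8) → (φ(6),φ(8)) = (1,6) ∈ E(G2) ✓
  (7,8) → (φ(7),φ(8)) = (1,4) ∈ E(G2) ✓
All 19 edges of G1 map to edges of G2, and |E(G1)| = |E(G2)| = 19, so φ is a bijection on edges as well as vertices. Hence G1 ≅ G2.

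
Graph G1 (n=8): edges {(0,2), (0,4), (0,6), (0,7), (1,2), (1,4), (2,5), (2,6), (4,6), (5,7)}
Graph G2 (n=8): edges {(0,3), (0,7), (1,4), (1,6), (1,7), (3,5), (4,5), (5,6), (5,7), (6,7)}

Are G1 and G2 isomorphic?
Yes, isomorphic

The graphs are isomorphic.
One valid mapping φ: V(G1) → V(G2): 0→7, 1→4, 2→5, 3→2, 4→1, 5→3, 6→6, 7→0

Verify φ preserves adjacency — for each edge of G1, its image is an edge of G2:
  (0,2) → (φ(0),φ(2)) = (5,7) ∈ E(G2) ✓
  (0,4) → (φ(0),φ(4)) = (1,7) ∈ E(G2) ✓
  (0,6) → (φ(0),φ(6)) = (6,7) ∈ E(G2) ✓
  (0,7) → (φ(0),φ(7)) = (0,7) ∈ E(G2) ✓
  (1,2) → (φ(1),φ(2)) = (4,5) ∈ E(G2) ✓
  (1,4) → (φ(1),φ(4)) = (1,4) ∈ E(G2) ✓
  (2,5) → (φ(2),φ(5)) = (3,5) ∈ E(G2) ✓
  (2,6) → (φ(2),φ(6)) = (5,6) ∈ E(G2) ✓
  (4,6) → (φ(4),φ(6)) = (1,6) ∈ E(G2) ✓
  (5,7) → (φ(5),φ(7)) = (0,3) ∈ E(G2) ✓
All 10 edges of G1 map to edges of G2, and |E(G1)| = |E(G2)| = 10, so φ is a bijection on edges as well as vertices. Hence G1 ≅ G2.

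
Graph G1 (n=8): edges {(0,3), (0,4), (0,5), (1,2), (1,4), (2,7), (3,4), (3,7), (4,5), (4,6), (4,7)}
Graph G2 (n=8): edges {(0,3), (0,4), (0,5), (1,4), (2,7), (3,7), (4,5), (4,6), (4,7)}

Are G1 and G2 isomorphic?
No, not isomorphic

The graphs are NOT isomorphic.

Counting edges: G1 has 11 edge(s); G2 has 9 edge(s).
Edge count is an isomorphism invariant (a bijection on vertices induces a bijection on edges), so differing edge counts rule out isomorphism.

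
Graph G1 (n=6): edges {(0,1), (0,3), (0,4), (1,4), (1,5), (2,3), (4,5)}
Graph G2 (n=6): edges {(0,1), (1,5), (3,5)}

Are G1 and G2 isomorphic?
No, not isomorphic

The graphs are NOT isomorphic.

Connected components of G1: 1 component(s) with vertex sets [[0, 1, 2, 3, 4, 5]], sizes [6].
Connected components of G2: 3 component(s) with vertex sets [[2], [4], [0, 1, 3, 5]], sizes [1, 1, 4].
The number of connected components (and the multiset of component sizes) is an isomorphism invariant — an isomorphism maps each component of G1 bijectively onto a component of G2. Since G1 has 1 component(s) and G2 has 3, they cannot be isomorphic.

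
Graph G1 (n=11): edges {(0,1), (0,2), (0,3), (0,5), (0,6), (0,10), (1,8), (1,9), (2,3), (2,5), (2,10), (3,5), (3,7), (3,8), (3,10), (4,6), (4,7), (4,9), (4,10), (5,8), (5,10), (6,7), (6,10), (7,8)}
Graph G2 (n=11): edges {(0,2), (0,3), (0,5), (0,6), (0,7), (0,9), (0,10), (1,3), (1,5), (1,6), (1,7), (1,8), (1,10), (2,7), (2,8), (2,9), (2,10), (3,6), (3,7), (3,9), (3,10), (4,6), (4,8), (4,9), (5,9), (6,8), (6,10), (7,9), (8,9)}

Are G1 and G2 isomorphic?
No, not isomorphic

The graphs are NOT isomorphic.

Degrees in G1: deg(0)=6, deg(1)=3, deg(2)=4, deg(3)=6, deg(4)=4, deg(5)=5, deg(6)=4, deg(7)=4, deg(8)=4, deg(9)=2, deg(10)=6.
Sorted degree sequence of G1: [6, 6, 6, 5, 4, 4, 4, 4, 4, 3, 2].
Degrees in G2: deg(0)=7, deg(1)=6, deg(2)=5, deg(3)=6, deg(4)=3, deg(5)=3, deg(6)=6, deg(7)=5, deg(8)=5, deg(9)=7, deg(10)=5.
Sorted degree sequence of G2: [7, 7, 6, 6, 6, 5, 5, 5, 5, 3, 3].
The (sorted) degree sequence is an isomorphism invariant, so since G1 and G2 have different degree sequences they cannot be isomorphic.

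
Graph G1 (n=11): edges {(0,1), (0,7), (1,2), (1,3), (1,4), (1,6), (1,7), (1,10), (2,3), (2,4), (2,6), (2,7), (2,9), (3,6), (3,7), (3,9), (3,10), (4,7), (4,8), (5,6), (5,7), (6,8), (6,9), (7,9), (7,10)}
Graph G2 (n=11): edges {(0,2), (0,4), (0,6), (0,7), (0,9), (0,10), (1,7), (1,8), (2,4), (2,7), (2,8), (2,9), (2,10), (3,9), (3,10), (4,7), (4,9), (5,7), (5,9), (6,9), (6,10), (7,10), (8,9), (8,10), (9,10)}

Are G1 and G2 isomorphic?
Yes, isomorphic

The graphs are isomorphic.
One valid mapping φ: V(G1) → V(G2): 0→3, 1→10, 2→2, 3→0, 4→8, 5→5, 6→7, 7→9, 8→1, 9→4, 10→6

Verify φ preserves adjacency — for each edge of G1, its image is an edge of G2:
  (0,1) → (φ(0),φ(1)) = (3,10) ∈ E(G2) ✓
  (0,7) → (φ(0),φ(7)) = (3,9) ∈ E(G2) ✓
  (1,2) → (φ(1),φ(2)) = (2,10) ∈ E(G2) ✓
  (1,3) → (φ(1),φ(3)) = (0,10) ∈ E(G2) ✓
  (1,4) → (φ(1),φ(4)) = (8,10) ∈ E(G2) ✓
  (1,6) → (φ(1),φ(6)) = (7,10) ∈ E(G2) ✓
  (1,7) → (φ(1),φ(7)) = (9,10) ∈ E(G2) ✓
  (1,10) → (φ(1),φ(10)) = (6,10) ∈ E(G2) ✓
  (2,3) → (φ(2),φ(3)) = (0,2) ∈ E(G2) ✓
  (2,4) → (φ(2),φ(4)) = (2,8) ∈ E(G2) ✓
  (2,6) → (φ(2),φ(6)) = (2,7) ∈ E(G2) ✓
  (2,7) → (φ(2),φ(7)) = (2,9) ∈ E(G2) ✓
  (2,9) → (φ(2),φ(9)) = (2,4) ∈ E(G2) ✓
  (3,6) → (φ(3),φ(6)) = (0,7) ∈ E(G2) ✓
  (3,7) → (φ(3),φ(7)) = (0,9) ∈ E(G2) ✓
  (3,9) → (φ(3),φ(9)) = (0,4) ∈ E(G2) ✓
  (3,10) → (φ(3),φ(10)) = (0,6) ∈ E(G2) ✓
  (4,7) → (φ(4),φ(7)) = (8,9) ∈ E(G2) ✓
  (4,8) → (φ(4),φ(8)) = (1,8) ∈ E(G2) ✓
  (5,6) → (φ(5),φ(6)) = (5,7) ∈ E(G2) ✓
  (5,7) → (φ(5),φ(7)) = (5,9) ∈ E(G2) ✓
  (6,8) → (φ(6),φ(8)) = (1,7) ∈ E(G2) ✓
  (6,9) → (φ(6),φ(9)) = (4,7) ∈ E(G2) ✓
  (7,9) → (φ(7),φ(9)) = (4,9) ∈ E(G2) ✓
  (7,10) → (φ(7),φ(10)) = (6,9) ∈ E(G2) ✓
All 25 edges of G1 map to edges of G2, and |E(G1)| = |E(G2)| = 25, so φ is a bijection on edges as well as vertices. Hence G1 ≅ G2.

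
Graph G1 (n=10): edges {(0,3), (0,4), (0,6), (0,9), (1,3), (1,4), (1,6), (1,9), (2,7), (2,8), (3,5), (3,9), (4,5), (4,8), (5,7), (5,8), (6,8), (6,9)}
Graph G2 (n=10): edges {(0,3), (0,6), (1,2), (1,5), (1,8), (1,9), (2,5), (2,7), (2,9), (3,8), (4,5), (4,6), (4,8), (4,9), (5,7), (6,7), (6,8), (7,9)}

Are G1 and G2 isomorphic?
Yes, isomorphic

The graphs are isomorphic.
One valid mapping φ: V(G1) → V(G2): 0→9, 1→5, 2→0, 3→1, 4→4, 5→8, 6→7, 7→3, 8→6, 9→2

Verify φ preserves adjacency — for each edge of G1, its image is an edge of G2:
  (0,3) → (φ(0),φ(3)) = (1,9) ∈ E(G2) ✓
  (0,4) → (φ(0),φ(4)) = (4,9) ∈ E(G2) ✓
  (0,6) → (φ(0),φ(6)) = (7,9) ∈ E(G2) ✓
  (0,9) → (φ(0),φ(9)) = (2,9) ∈ E(G2) ✓
  (1,3) → (φ(1),φ(3)) = (1,5) ∈ E(G2) ✓
  (1,4) → (φ(1),φ(4)) = (4,5) ∈ E(G2) ✓
  (1,6) → (φ(1),φ(6)) = (5,7) ∈ E(G2) ✓
  (1,9) → (φ(1),φ(9)) = (2,5) ∈ E(G2) ✓
  (2,7) → (φ(2),φ(7)) = (0,3) ∈ E(G2) ✓
  (2,8) → (φ(2),φ(8)) = (0,6) ∈ E(G2) ✓
  (3,5) → (φ(3),φ(5)) = (1,8) ∈ E(G2) ✓
  (3,9) → (φ(3),φ(9)) = (1,2) ∈ E(G2) ✓
  (4,5) → (φ(4),φ(5)) = (4,8) ∈ E(G2) ✓
  (4,8) → (φ(4),φ(8)) = (4,6) ∈ E(G2) ✓
  (5,7) → (φ(5),φ(7)) = (3,8) ∈ E(G2) ✓
  (5,8) → (φ(5),φ(8)) = (6,8) ∈ E(G2) ✓
  (6,8) → (φ(6),φ(8)) = (6,7) ∈ E(G2) ✓
  (6,9) → (φ(6),φ(9)) = (2,7) ∈ E(G2) ✓
All 18 edges of G1 map to edges of G2, and |E(G1)| = |E(G2)| = 18, so φ is a bijection on edges as well as vertices. Hence G1 ≅ G2.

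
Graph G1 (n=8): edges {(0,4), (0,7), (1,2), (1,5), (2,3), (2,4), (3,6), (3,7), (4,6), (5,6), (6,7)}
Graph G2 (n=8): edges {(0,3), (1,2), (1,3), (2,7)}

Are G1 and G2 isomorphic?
No, not isomorphic

The graphs are NOT isomorphic.

Connected components of G1: 1 component(s) with vertex sets [[0, 1, 2, 3, 4, 5, 6, 7]], sizes [8].
Connected components of G2: 4 component(s) with vertex sets [[4], [5], [6], [0, 1, 2, 3, 7]], sizes [1, 1, 1, 5].
The number of connected components (and the multiset of component sizes) is an isomorphism invariant — an isomorphism maps each component of G1 bijectively onto a component of G2. Since G1 has 1 component(s) and G2 has 4, they cannot be isomorphic.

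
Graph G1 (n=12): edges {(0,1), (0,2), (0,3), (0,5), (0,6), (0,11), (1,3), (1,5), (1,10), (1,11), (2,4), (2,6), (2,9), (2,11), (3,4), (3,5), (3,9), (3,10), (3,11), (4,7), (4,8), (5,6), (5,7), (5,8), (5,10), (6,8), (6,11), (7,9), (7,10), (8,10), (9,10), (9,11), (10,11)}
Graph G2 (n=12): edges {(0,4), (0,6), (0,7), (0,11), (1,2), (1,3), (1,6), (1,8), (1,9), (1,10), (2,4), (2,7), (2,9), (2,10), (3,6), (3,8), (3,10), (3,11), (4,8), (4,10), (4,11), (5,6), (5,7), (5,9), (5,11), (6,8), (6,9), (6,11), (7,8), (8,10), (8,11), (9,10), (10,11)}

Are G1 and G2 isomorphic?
Yes, isomorphic

The graphs are isomorphic.
One valid mapping φ: V(G1) → V(G2): 0→1, 1→3, 2→2, 3→8, 4→7, 5→6, 6→9, 7→0, 8→5, 9→4, 10→11, 11→10

Verify φ preserves adjacency — for each edge of G1, its image is an edge of G2:
  (0,1) → (φ(0),φ(1)) = (1,3) ∈ E(G2) ✓
  (0,2) → (φ(0),φ(2)) = (1,2) ∈ E(G2) ✓
  (0,3) → (φ(0),φ(3)) = (1,8) ∈ E(G2) ✓
  (0,5) → (φ(0),φ(5)) = (1,6) ∈ E(G2) ✓
  (0,6) → (φ(0),φ(6)) = (1,9) ∈ E(G2) ✓
  (0,11) → (φ(0),φ(11)) = (1,10) ∈ E(G2) ✓
  (1,3) → (φ(1),φ(3)) = (3,8) ∈ E(G2) ✓
  (1,5) → (φ(1),φ(5)) = (3,6) ∈ E(G2) ✓
  (1,10) → (φ(1),φ(10)) = (3,11) ∈ E(G2) ✓
  (1,11) → (φ(1),φ(11)) = (3,10) ∈ E(G2) ✓
  (2,4) → (φ(2),φ(4)) = (2,7) ∈ E(G2) ✓
  (2,6) → (φ(2),φ(6)) = (2,9) ∈ E(G2) ✓
  (2,9) → (φ(2),φ(9)) = (2,4) ∈ E(G2) ✓
  (2,11) → (φ(2),φ(11)) = (2,10) ∈ E(G2) ✓
  (3,4) → (φ(3),φ(4)) = (7,8) ∈ E(G2) ✓
  (3,5) → (φ(3),φ(5)) = (6,8) ∈ E(G2) ✓
  (3,9) → (φ(3),φ(9)) = (4,8) ∈ E(G2) ✓
  (3,10) → (φ(3),φ(10)) = (8,11) ∈ E(G2) ✓
  (3,11) → (φ(3),φ(11)) = (8,10) ∈ E(G2) ✓
  (4,7) → (φ(4),φ(7)) = (0,7) ∈ E(G2) ✓
  (4,8) → (φ(4),φ(8)) = (5,7) ∈ E(G2) ✓
  (5,6) → (φ(5),φ(6)) = (6,9) ∈ E(G2) ✓
  (5,7) → (φ(5),φ(7)) = (0,6) ∈ E(G2) ✓
  (5,8) → (φ(5),φ(8)) = (5,6) ∈ E(G2) ✓
  (5,10) → (φ(5),φ(10)) = (6,11) ∈ E(G2) ✓
  (6,8) → (φ(6),φ(8)) = (5,9) ∈ E(G2) ✓
  (6,11) → (φ(6),φ(11)) = (9,10) ∈ E(G2) ✓
  (7,9) → (φ(7),φ(9)) = (0,4) ∈ E(G2) ✓
  (7,10) → (φ(7),φ(10)) = (0,11) ∈ E(G2) ✓
  (8,10) → (φ(8),φ(10)) = (5,11) ∈ E(G2) ✓
  (9,10) → (φ(9),φ(10)) = (4,11) ∈ E(G2) ✓
  (9,11) → (φ(9),φ(11)) = (4,10) ∈ E(G2) ✓
  (10,11) → (φ(10),φ(11)) = (10,11) ∈ E(G2) ✓
All 33 edges of G1 map to edges of G2, and |E(G1)| = |E(G2)| = 33, so φ is a bijection on edges as well as vertices. Hence G1 ≅ G2.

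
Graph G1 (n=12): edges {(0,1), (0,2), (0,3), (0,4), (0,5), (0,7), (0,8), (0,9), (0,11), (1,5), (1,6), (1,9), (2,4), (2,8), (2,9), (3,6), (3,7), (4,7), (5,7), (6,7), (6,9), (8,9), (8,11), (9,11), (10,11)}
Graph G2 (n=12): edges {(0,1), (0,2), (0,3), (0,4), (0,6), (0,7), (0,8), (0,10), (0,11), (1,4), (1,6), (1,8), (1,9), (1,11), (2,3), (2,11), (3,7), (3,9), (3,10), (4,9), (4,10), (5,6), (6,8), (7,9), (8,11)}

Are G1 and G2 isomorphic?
Yes, isomorphic

The graphs are isomorphic.
One valid mapping φ: V(G1) → V(G2): 0→0, 1→4, 2→11, 3→7, 4→2, 5→10, 6→9, 7→3, 8→8, 9→1, 10→5, 11→6

Verify φ preserves adjacency — for each edge of G1, its image is an edge of G2:
  (0,1) → (φ(0),φ(1)) = (0,4) ∈ E(G2) ✓
  (0,2) → (φ(0),φ(2)) = (0,11) ∈ E(G2) ✓
  (0,3) → (φ(0),φ(3)) = (0,7) ∈ E(G2) ✓
  (0,4) → (φ(0),φ(4)) = (0,2) ∈ E(G2) ✓
  (0,5) → (φ(0),φ(5)) = (0,10) ∈ E(G2) ✓
  (0,7) → (φ(0),φ(7)) = (0,3) ∈ E(G2) ✓
  (0,8) → (φ(0),φ(8)) = (0,8) ∈ E(G2) ✓
  (0,9) → (φ(0),φ(9)) = (0,1) ∈ E(G2) ✓
  (0,11) → (φ(0),φ(11)) = (0,6) ∈ E(G2) ✓
  (1,5) → (φ(1),φ(5)) = (4,10) ∈ E(G2) ✓
  (1,6) → (φ(1),φ(6)) = (4,9) ∈ E(G2) ✓
  (1,9) → (φ(1),φ(9)) = (1,4) ∈ E(G2) ✓
  (2,4) → (φ(2),φ(4)) = (2,11) ∈ E(G2) ✓
  (2,8) → (φ(2),φ(8)) = (8,11) ∈ E(G2) ✓
  (2,9) → (φ(2),φ(9)) = (1,11) ∈ E(G2) ✓
  (3,6) → (φ(3),φ(6)) = (7,9) ∈ E(G2) ✓
  (3,7) → (φ(3),φ(7)) = (3,7) ∈ E(G2) ✓
  (4,7) → (φ(4),φ(7)) = (2,3) ∈ E(G2) ✓
  (5,7) → (φ(5),φ(7)) = (3,10) ∈ E(G2) ✓
  (6,7) → (φ(6),φ(7)) = (3,9) ∈ E(G2) ✓
  (6,9) → (φ(6),φ(9)) = (1,9) ∈ E(G2) ✓
  (8,9) → (φ(8),φ(9)) = (1,8) ∈ E(G2) ✓
  (8,11) → (φ(8),φ(11)) = (6,8) ∈ E(G2) ✓
  (9,11) → (φ(9),φ(11)) = (1,6) ∈ E(G2) ✓
  (10,11) → (φ(10),φ(11)) = (5,6) ∈ E(G2) ✓
All 25 edges of G1 map to edges of G2, and |E(G1)| = |E(G2)| = 25, so φ is a bijection on edges as well as vertices. Hence G1 ≅ G2.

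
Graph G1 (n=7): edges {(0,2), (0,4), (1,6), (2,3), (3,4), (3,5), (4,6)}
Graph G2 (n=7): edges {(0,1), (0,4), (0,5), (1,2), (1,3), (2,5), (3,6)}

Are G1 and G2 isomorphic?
Yes, isomorphic

The graphs are isomorphic.
One valid mapping φ: V(G1) → V(G2): 0→2, 1→6, 2→5, 3→0, 4→1, 5→4, 6→3

Verify φ preserves adjacency — for each edge of G1, its image is an edge of G2:
  (0,2) → (φ(0),φ(2)) = (2,5) ∈ E(G2) ✓
  (0,4) → (φ(0),φ(4)) = (1,2) ∈ E(G2) ✓
  (1,6) → (φ(1),φ(6)) = (3,6) ∈ E(G2) ✓
  (2,3) → (φ(2),φ(3)) = (0,5) ∈ E(G2) ✓
  (3,4) → (φ(3),φ(4)) = (0,1) ∈ E(G2) ✓
  (3,5) → (φ(3),φ(5)) = (0,4) ∈ E(G2) ✓
  (4,6) → (φ(4),φ(6)) = (1,3) ∈ E(G2) ✓
All 7 edges of G1 map to edges of G2, and |E(G1)| = |E(G2)| = 7, so φ is a bijection on edges as well as vertices. Hence G1 ≅ G2.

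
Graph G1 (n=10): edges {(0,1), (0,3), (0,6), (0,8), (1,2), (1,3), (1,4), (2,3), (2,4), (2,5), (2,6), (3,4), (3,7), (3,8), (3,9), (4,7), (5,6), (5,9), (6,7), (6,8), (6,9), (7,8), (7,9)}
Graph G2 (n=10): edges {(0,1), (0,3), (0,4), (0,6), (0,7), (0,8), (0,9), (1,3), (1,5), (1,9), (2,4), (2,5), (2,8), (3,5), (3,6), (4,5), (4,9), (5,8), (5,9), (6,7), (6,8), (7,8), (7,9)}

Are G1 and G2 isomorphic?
Yes, isomorphic

The graphs are isomorphic.
One valid mapping φ: V(G1) → V(G2): 0→3, 1→6, 2→8, 3→0, 4→7, 5→2, 6→5, 7→9, 8→1, 9→4

Verify φ preserves adjacency — for each edge of G1, its image is an edge of G2:
  (0,1) → (φ(0),φ(1)) = (3,6) ∈ E(G2) ✓
  (0,3) → (φ(0),φ(3)) = (0,3) ∈ E(G2) ✓
  (0,6) → (φ(0),φ(6)) = (3,5) ∈ E(G2) ✓
  (0,8) → (φ(0),φ(8)) = (1,3) ∈ E(G2) ✓
  (1,2) → (φ(1),φ(2)) = (6,8) ∈ E(G2) ✓
  (1,3) → (φ(1),φ(3)) = (0,6) ∈ E(G2) ✓
  (1,4) → (φ(1),φ(4)) = (6,7) ∈ E(G2) ✓
  (2,3) → (φ(2),φ(3)) = (0,8) ∈ E(G2) ✓
  (2,4) → (φ(2),φ(4)) = (7,8) ∈ E(G2) ✓
  (2,5) → (φ(2),φ(5)) = (2,8) ∈ E(G2) ✓
  (2,6) → (φ(2),φ(6)) = (5,8) ∈ E(G2) ✓
  (3,4) → (φ(3),φ(4)) = (0,7) ∈ E(G2) ✓
  (3,7) → (φ(3),φ(7)) = (0,9) ∈ E(G2) ✓
  (3,8) → (φ(3),φ(8)) = (0,1) ∈ E(G2) ✓
  (3,9) → (φ(3),φ(9)) = (0,4) ∈ E(G2) ✓
  (4,7) → (φ(4),φ(7)) = (7,9) ∈ E(G2) ✓
  (5,6) → (φ(5),φ(6)) = (2,5) ∈ E(G2) ✓
  (5,9) → (φ(5),φ(9)) = (2,4) ∈ E(G2) ✓
  (6,7) → (φ(6),φ(7)) = (5,9) ∈ E(G2) ✓
  (6,8) → (φ(6),φ(8)) = (1,5) ∈ E(G2) ✓
  (6,9) → (φ(6),φ(9)) = (4,5) ∈ E(G2) ✓
  (7,8) → (φ(7),φ(8)) = (1,9) ∈ E(G2) ✓
  (7,9) → (φ(7),φ(9)) = (4,9) ∈ E(G2) ✓
All 23 edges of G1 map to edges of G2, and |E(G1)| = |E(G2)| = 23, so φ is a bijection on edges as well as vertices. Hence G1 ≅ G2.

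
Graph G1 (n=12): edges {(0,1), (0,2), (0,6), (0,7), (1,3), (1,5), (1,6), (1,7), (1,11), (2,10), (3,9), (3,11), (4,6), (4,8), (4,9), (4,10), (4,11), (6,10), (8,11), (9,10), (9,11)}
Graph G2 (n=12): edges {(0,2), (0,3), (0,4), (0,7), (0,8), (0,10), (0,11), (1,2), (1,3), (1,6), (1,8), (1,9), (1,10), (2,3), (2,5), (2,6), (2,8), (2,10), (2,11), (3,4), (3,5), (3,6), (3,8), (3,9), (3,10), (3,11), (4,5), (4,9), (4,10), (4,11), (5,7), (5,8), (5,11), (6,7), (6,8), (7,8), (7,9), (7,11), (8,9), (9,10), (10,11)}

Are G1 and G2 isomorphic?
No, not isomorphic

The graphs are NOT isomorphic.

Degrees in G1: deg(0)=4, deg(1)=6, deg(2)=2, deg(3)=3, deg(4)=5, deg(5)=1, deg(6)=4, deg(7)=2, deg(8)=2, deg(9)=4, deg(10)=4, deg(11)=5.
Sorted degree sequence of G1: [6, 5, 5, 4, 4, 4, 4, 3, 2, 2, 2, 1].
Degrees in G2: deg(0)=7, deg(1)=6, deg(2)=8, deg(3)=10, deg(4)=6, deg(5)=6, deg(6)=5, deg(7)=6, deg(8)=8, deg(9)=6, deg(10)=7, deg(11)=7.
Sorted degree sequence of G2: [10, 8, 8, 7, 7, 7, 6, 6, 6, 6, 6, 5].
The (sorted) degree sequence is an isomorphism invariant, so since G1 and G2 have different degree sequences they cannot be isomorphic.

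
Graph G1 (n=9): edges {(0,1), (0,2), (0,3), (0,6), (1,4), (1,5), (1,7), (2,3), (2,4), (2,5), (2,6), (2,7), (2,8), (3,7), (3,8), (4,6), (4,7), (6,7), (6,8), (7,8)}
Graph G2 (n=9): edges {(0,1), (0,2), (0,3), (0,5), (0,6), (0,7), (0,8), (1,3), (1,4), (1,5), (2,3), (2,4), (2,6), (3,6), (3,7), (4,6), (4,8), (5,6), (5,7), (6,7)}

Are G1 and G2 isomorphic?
Yes, isomorphic

The graphs are isomorphic.
One valid mapping φ: V(G1) → V(G2): 0→1, 1→4, 2→0, 3→5, 4→2, 5→8, 6→3, 7→6, 8→7

Verify φ preserves adjacency — for each edge of G1, its image is an edge of G2:
  (0,1) → (φ(0),φ(1)) = (1,4) ∈ E(G2) ✓
  (0,2) → (φ(0),φ(2)) = (0,1) ∈ E(G2) ✓
  (0,3) → (φ(0),φ(3)) = (1,5) ∈ E(G2) ✓
  (0,6) → (φ(0),φ(6)) = (1,3) ∈ E(G2) ✓
  (1,4) → (φ(1),φ(4)) = (2,4) ∈ E(G2) ✓
  (1,5) → (φ(1),φ(5)) = (4,8) ∈ E(G2) ✓
  (1,7) → (φ(1),φ(7)) = (4,6) ∈ E(G2) ✓
  (2,3) → (φ(2),φ(3)) = (0,5) ∈ E(G2) ✓
  (2,4) → (φ(2),φ(4)) = (0,2) ∈ E(G2) ✓
  (2,5) → (φ(2),φ(5)) = (0,8) ∈ E(G2) ✓
  (2,6) → (φ(2),φ(6)) = (0,3) ∈ E(G2) ✓
  (2,7) → (φ(2),φ(7)) = (0,6) ∈ E(G2) ✓
  (2,8) → (φ(2),φ(8)) = (0,7) ∈ E(G2) ✓
  (3,7) → (φ(3),φ(7)) = (5,6) ∈ E(G2) ✓
  (3,8) → (φ(3),φ(8)) = (5,7) ∈ E(G2) ✓
  (4,6) → (φ(4),φ(6)) = (2,3) ∈ E(G2) ✓
  (4,7) → (φ(4),φ(7)) = (2,6) ∈ E(G2) ✓
  (6,7) → (φ(6),φ(7)) = (3,6) ∈ E(G2) ✓
  (6,8) → (φ(6),φ(8)) = (3,7) ∈ E(G2) ✓
  (7,8) → (φ(7),φ(8)) = (6,7) ∈ E(G2) ✓
All 20 edges of G1 map to edges of G2, and |E(G1)| = |E(G2)| = 20, so φ is a bijection on edges as well as vertices. Hence G1 ≅ G2.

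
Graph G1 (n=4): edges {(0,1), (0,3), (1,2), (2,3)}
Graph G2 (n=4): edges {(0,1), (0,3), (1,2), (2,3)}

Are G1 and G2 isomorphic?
Yes, isomorphic

The graphs are isomorphic.
One valid mapping φ: V(G1) → V(G2): 0→2, 1→1, 2→0, 3→3

Verify φ preserves adjacency — for each edge of G1, its image is an edge of G2:
  (0,1) → (φ(0),φ(1)) = (1,2) ∈ E(G2) ✓
  (0,3) → (φ(0),φ(3)) = (2,3) ∈ E(G2) ✓
  (1,2) → (φ(1),φ(2)) = (0,1) ∈ E(G2) ✓
  (2,3) → (φ(2),φ(3)) = (0,3) ∈ E(G2) ✓
All 4 edges of G1 map to edges of G2, and |E(G1)| = |E(G2)| = 4, so φ is a bijection on edges as well as vertices. Hence G1 ≅ G2.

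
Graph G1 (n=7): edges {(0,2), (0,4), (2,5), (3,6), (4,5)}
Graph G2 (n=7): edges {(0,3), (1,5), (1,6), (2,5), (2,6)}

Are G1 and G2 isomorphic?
Yes, isomorphic

The graphs are isomorphic.
One valid mapping φ: V(G1) → V(G2): 0→1, 1→4, 2→5, 3→3, 4→6, 5→2, 6→0

Verify φ preserves adjacency — for each edge of G1, its image is an edge of G2:
  (0,2) → (φ(0),φ(2)) = (1,5) ∈ E(G2) ✓
  (0,4) → (φ(0),φ(4)) = (1,6) ∈ E(G2) ✓
  (2,5) → (φ(2),φ(5)) = (2,5) ∈ E(G2) ✓
  (3,6) → (φ(3),φ(6)) = (0,3) ∈ E(G2) ✓
  (4,5) → (φ(4),φ(5)) = (2,6) ∈ E(G2) ✓
All 5 edges of G1 map to edges of G2, and |E(G1)| = |E(G2)| = 5, so φ is a bijection on edges as well as vertices. Hence G1 ≅ G2.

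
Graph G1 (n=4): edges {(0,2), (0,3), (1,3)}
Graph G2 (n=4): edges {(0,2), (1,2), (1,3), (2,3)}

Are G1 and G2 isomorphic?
No, not isomorphic

The graphs are NOT isomorphic.

Degrees in G1: deg(0)=2, deg(1)=1, deg(2)=1, deg(3)=2.
Sorted degree sequence of G1: [2, 2, 1, 1].
Degrees in G2: deg(0)=1, deg(1)=2, deg(2)=3, deg(3)=2.
Sorted degree sequence of G2: [3, 2, 2, 1].
The (sorted) degree sequence is an isomorphism invariant, so since G1 and G2 have different degree sequences they cannot be isomorphic.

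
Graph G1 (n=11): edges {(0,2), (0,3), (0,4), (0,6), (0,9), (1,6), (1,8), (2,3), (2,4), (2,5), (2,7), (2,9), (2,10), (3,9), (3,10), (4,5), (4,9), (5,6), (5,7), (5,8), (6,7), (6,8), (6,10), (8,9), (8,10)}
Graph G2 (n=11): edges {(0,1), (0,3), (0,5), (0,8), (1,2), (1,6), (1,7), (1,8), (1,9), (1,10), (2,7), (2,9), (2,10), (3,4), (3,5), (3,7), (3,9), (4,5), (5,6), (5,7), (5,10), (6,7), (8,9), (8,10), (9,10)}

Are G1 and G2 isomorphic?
Yes, isomorphic

The graphs are isomorphic.
One valid mapping φ: V(G1) → V(G2): 0→10, 1→4, 2→1, 3→8, 4→2, 5→7, 6→5, 7→6, 8→3, 9→9, 10→0

Verify φ preserves adjacency — for each edge of G1, its image is an edge of G2:
  (0,2) → (φ(0),φ(2)) = (1,10) ∈ E(G2) ✓
  (0,3) → (φ(0),φ(3)) = (8,10) ∈ E(G2) ✓
  (0,4) → (φ(0),φ(4)) = (2,10) ∈ E(G2) ✓
  (0,6) → (φ(0),φ(6)) = (5,10) ∈ E(G2) ✓
  (0,9) → (φ(0),φ(9)) = (9,10) ∈ E(G2) ✓
  (1,6) → (φ(1),φ(6)) = (4,5) ∈ E(G2) ✓
  (1,8) → (φ(1),φ(8)) = (3,4) ∈ E(G2) ✓
  (2,3) → (φ(2),φ(3)) = (1,8) ∈ E(G2) ✓
  (2,4) → (φ(2),φ(4)) = (1,2) ∈ E(G2) ✓
  (2,5) → (φ(2),φ(5)) = (1,7) ∈ E(G2) ✓
  (2,7) → (φ(2),φ(7)) = (1,6) ∈ E(G2) ✓
  (2,9) → (φ(2),φ(9)) = (1,9) ∈ E(G2) ✓
  (2,10) → (φ(2),φ(10)) = (0,1) ∈ E(G2) ✓
  (3,9) → (φ(3),φ(9)) = (8,9) ∈ E(G2) ✓
  (3,10) → (φ(3),φ(10)) = (0,8) ∈ E(G2) ✓
  (4,5) → (φ(4),φ(5)) = (2,7) ∈ E(G2) ✓
  (4,9) → (φ(4),φ(9)) = (2,9) ∈ E(G2) ✓
  (5,6) → (φ(5),φ(6)) = (5,7) ∈ E(G2) ✓
  (5,7) → (φ(5),φ(7)) = (6,7) ∈ E(G2) ✓
  (5,8) → (φ(5),φ(8)) = (3,7) ∈ E(G2) ✓
  (6,7) → (φ(6),φ(7)) = (5,6) ∈ E(G2) ✓
  (6,8) → (φ(6),φ(8)) = (3,5) ∈ E(G2) ✓
  (6,10) → (φ(6),φ(10)) = (0,5) ∈ E(G2) ✓
  (8,9) → (φ(8),φ(9)) = (3,9) ∈ E(G2) ✓
  (8,10) → (φ(8),φ(10)) = (0,3) ∈ E(G2) ✓
All 25 edges of G1 map to edges of G2, and |E(G1)| = |E(G2)| = 25, so φ is a bijection on edges as well as vertices. Hence G1 ≅ G2.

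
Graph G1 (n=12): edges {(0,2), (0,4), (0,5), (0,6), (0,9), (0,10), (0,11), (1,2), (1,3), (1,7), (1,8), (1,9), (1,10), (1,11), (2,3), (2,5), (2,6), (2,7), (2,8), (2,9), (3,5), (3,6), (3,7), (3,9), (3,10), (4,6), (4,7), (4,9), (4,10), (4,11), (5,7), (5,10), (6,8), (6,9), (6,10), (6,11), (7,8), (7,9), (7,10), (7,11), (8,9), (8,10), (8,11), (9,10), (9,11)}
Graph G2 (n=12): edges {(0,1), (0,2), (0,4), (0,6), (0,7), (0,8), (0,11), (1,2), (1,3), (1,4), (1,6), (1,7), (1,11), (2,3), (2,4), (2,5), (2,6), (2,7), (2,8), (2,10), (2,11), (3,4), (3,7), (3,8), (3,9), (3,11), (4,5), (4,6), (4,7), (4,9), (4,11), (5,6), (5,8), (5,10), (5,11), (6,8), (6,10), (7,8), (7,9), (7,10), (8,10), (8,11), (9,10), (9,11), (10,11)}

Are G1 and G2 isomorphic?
Yes, isomorphic

The graphs are isomorphic.
One valid mapping φ: V(G1) → V(G2): 0→10, 1→1, 2→7, 3→3, 4→5, 5→9, 6→8, 7→4, 8→0, 9→2, 10→11, 11→6

Verify φ preserves adjacency — for each edge of G1, its image is an edge of G2:
  (0,2) → (φ(0),φ(2)) = (7,10) ∈ E(G2) ✓
  (0,4) → (φ(0),φ(4)) = (5,10) ∈ E(G2) ✓
  (0,5) → (φ(0),φ(5)) = (9,10) ∈ E(G2) ✓
  (0,6) → (φ(0),φ(6)) = (8,10) ∈ E(G2) ✓
  (0,9) → (φ(0),φ(9)) = (2,10) ∈ E(G2) ✓
  (0,10) → (φ(0),φ(10)) = (10,11) ∈ E(G2) ✓
  (0,11) → (φ(0),φ(11)) = (6,10) ∈ E(G2) ✓
  (1,2) → (φ(1),φ(2)) = (1,7) ∈ E(G2) ✓
  (1,3) → (φ(1),φ(3)) = (1,3) ∈ E(G2) ✓
  (1,7) → (φ(1),φ(7)) = (1,4) ∈ E(G2) ✓
  (1,8) → (φ(1),φ(8)) = (0,1) ∈ E(G2) ✓
  (1,9) → (φ(1),φ(9)) = (1,2) ∈ E(G2) ✓
  (1,10) → (φ(1),φ(10)) = (1,11) ∈ E(G2) ✓
  (1,11) → (φ(1),φ(11)) = (1,6) ∈ E(G2) ✓
  (2,3) → (φ(2),φ(3)) = (3,7) ∈ E(G2) ✓
  (2,5) → (φ(2),φ(5)) = (7,9) ∈ E(G2) ✓
  (2,6) → (φ(2),φ(6)) = (7,8) ∈ E(G2) ✓
  (2,7) → (φ(2),φ(7)) = (4,7) ∈ E(G2) ✓
  (2,8) → (φ(2),φ(8)) = (0,7) ∈ E(G2) ✓
  (2,9) → (φ(2),φ(9)) = (2,7) ∈ E(G2) ✓
  (3,5) → (φ(3),φ(5)) = (3,9) ∈ E(G2) ✓
  (3,6) → (φ(3),φ(6)) = (3,8) ∈ E(G2) ✓
  (3,7) → (φ(3),φ(7)) = (3,4) ∈ E(G2) ✓
  (3,9) → (φ(3),φ(9)) = (2,3) ∈ E(G2) ✓
  (3,10) → (φ(3),φ(10)) = (3,11) ∈ E(G2) ✓
  (4,6) → (φ(4),φ(6)) = (5,8) ∈ E(G2) ✓
  (4,7) → (φ(4),φ(7)) = (4,5) ∈ E(G2) ✓
  (4,9) → (φ(4),φ(9)) = (2,5) ∈ E(G2) ✓
  (4,10) → (φ(4),φ(10)) = (5,11) ∈ E(G2) ✓
  (4,11) → (φ(4),φ(11)) = (5,6) ∈ E(G2) ✓
  (5,7) → (φ(5),φ(7)) = (4,9) ∈ E(G2) ✓
  (5,10) → (φ(5),φ(10)) = (9,11) ∈ E(G2) ✓
  (6,8) → (φ(6),φ(8)) = (0,8) ∈ E(G2) ✓
  (6,9) → (φ(6),φ(9)) = (2,8) ∈ E(G2) ✓
  (6,10) → (φ(6),φ(10)) = (8,11) ∈ E(G2) ✓
  (6,11) → (φ(6),φ(11)) = (6,8) ∈ E(G2) ✓
  (7,8) → (φ(7),φ(8)) = (0,4) ∈ E(G2) ✓
  (7,9) → (φ(7),φ(9)) = (2,4) ∈ E(G2) ✓
  (7,10) → (φ(7),φ(10)) = (4,11) ∈ E(G2) ✓
  (7,11) → (φ(7),φ(11)) = (4,6) ∈ E(G2) ✓
  (8,9) → (φ(8),φ(9)) = (0,2) ∈ E(G2) ✓
  (8,10) → (φ(8),φ(10)) = (0,11) ∈ E(G2) ✓
  (8,11) → (φ(8),φ(11)) = (0,6) ∈ E(G2) ✓
  (9,10) → (φ(9),φ(10)) = (2,11) ∈ E(G2) ✓
  (9,11) → (φ(9),φ(11)) = (2,6) ∈ E(G2) ✓
All 45 edges of G1 map to edges of G2, and |E(G1)| = |E(G2)| = 45, so φ is a bijection on edges as well as vertices. Hence G1 ≅ G2.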